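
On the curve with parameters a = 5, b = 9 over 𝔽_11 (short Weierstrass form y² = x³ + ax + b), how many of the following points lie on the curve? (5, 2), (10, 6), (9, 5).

(5, 2): 2² ≡ 4, rhs ≡ 5 → off.
(10, 6): 6² ≡ 3, rhs ≡ 3 → on.
(9, 5): 5² ≡ 3, rhs ≡ 2 → off.

1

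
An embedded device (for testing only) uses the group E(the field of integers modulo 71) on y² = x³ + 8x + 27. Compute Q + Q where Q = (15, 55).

(44, 47)

tangent at (15, 55): λ = (3·15² + 8)/(2·55) ≡ 44/39. 39⁻¹ ≡ 51 (mod 71), so λ ≡ 44·51 ≡ 43.
  x = λ² - 15 - 15 = 1849 - 30 ≡ 44; y = λ·(15 - 44) - 55 ≡ 47. → (44, 47)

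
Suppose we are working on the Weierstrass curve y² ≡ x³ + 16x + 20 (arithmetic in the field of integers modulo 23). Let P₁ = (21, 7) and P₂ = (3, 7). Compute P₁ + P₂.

(22, 16)

(21, 7) + (3, 7). λ = (7 - 7)/(3 - 21) ≡ 0/5 mod 23. 5⁻¹ ≡ 14 (mod 23), so λ ≡ 0.
  x = λ² - 21 - 3 = 0 - 24 ≡ 22; y = λ·(21 - 22) - 7 ≡ 16. → (22, 16)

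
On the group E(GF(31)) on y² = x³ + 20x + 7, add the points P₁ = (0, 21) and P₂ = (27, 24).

(0, 21) + (27, 24). λ = (24 - 21)/(27 - 0) ≡ 3/27 mod 31. 27⁻¹ ≡ 23 (mod 31), so λ ≡ 7.
  x = λ² - 0 - 27 = 49 - 27 ≡ 22; y = λ·(0 - 22) - 21 ≡ 11. → (22, 11)

(22, 11)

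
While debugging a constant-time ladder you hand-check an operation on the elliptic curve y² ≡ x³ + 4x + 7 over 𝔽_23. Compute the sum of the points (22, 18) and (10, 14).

(22, 18) + (10, 14). λ = (14 - 18)/(10 - 22) ≡ 19/11 mod 23. 11⁻¹ ≡ 21 (mod 23) since 11·21 = 231 ≡ 1, so λ ≡ 8.
  x = λ² - 22 - 10 = 64 - 32 ≡ 9; y = λ·(22 - 9) - 18 ≡ 17. → (9, 17)

(9, 17)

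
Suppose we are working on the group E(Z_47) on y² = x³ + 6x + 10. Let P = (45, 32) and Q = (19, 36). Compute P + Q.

(45, 32) + (19, 36). λ = (36 - 32)/(19 - 45) ≡ 4/21 mod 47. 21⁻¹ ≡ 9 (mod 47), so λ ≡ 36.
  x = λ² - 45 - 19 = 1296 - 64 ≡ 10; y = λ·(45 - 10) - 32 ≡ 6. → (10, 6)

(10, 6)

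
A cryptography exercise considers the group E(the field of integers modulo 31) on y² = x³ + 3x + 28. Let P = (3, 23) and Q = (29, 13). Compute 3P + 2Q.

(3, 8)

First 3P:
Repeated addition: build up to 3P.
2P: tangent at (3, 23): λ = (3·3² + 3)/(2·23) ≡ 30/15. 15⁻¹ ≡ 29 (mod 31) since 15·29 = 435 ≡ 1, so λ ≡ 30·29 ≡ 2.
  x = λ² - 3 - 3 = 4 - 6 ≡ 29; y = λ·(3 - 29) - 23 ≡ 18. → (29, 18)
3P: (29, 18) + (3, 23). λ = (23 - 18)/(3 - 29) ≡ 5/5 mod 31. 5⁻¹ ≡ 25 (mod 31) since 5·25 = 125 ≡ 1, so λ ≡ 1.
  x = λ² - 29 - 3 = 1 - 32 ≡ 0; y = λ·(29 - 0) - 18 ≡ 11. → (0, 11)
3P = (0, 11).
Next 2Q:
Repeated addition: build up to 2Q.
2Q: tangent at (29, 13): λ = (3·29² + 3)/(2·13) ≡ 15/26. 26⁻¹ ≡ 6 (mod 31), so λ ≡ 15·6 ≡ 28.
  x = λ² - 29 - 29 = 784 - 58 ≡ 13; y = λ·(29 - 13) - 13 ≡ 1. → (13, 1)
2Q = (13, 1).
Finally 3P + 2Q:
(0, 11) + (13, 1). λ = (1 - 11)/(13 - 0) ≡ 21/13 mod 31. 13⁻¹ ≡ 12 (mod 31), so λ ≡ 4.
  x = λ² - 0 - 13 = 16 - 13 ≡ 3; y = λ·(0 - 3) - 11 ≡ 8. → (3, 8)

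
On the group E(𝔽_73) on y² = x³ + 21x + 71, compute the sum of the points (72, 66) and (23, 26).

(72, 66) + (23, 26). λ = (26 - 66)/(23 - 72) ≡ 33/24 mod 73. 24⁻¹ ≡ 70 (mod 73) since 24·70 = 1680 ≡ 1, so λ ≡ 47.
  x = λ² - 72 - 23 = 2209 - 95 ≡ 70; y = λ·(72 - 70) - 66 ≡ 28. → (70, 28)

(70, 28)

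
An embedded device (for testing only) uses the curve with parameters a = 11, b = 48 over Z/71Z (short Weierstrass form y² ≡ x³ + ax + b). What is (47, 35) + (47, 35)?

(66, 62)

tangent at (47, 35): λ = (3·47² + 11)/(2·35) ≡ 35/70. 70⁻¹ ≡ 70 (mod 71) since 70·70 = 4900 ≡ 1, so λ ≡ 35·70 ≡ 36.
  x = λ² - 47 - 47 = 1296 - 94 ≡ 66; y = λ·(47 - 66) - 35 ≡ 62. → (66, 62)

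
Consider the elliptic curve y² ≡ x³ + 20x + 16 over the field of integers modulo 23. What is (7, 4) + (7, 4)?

(11, 16)

tangent at (7, 4): λ = (3·7² + 20)/(2·4) ≡ 6/8. 8⁻¹ ≡ 3 (mod 23), so λ ≡ 6·3 ≡ 18.
  x = λ² - 7 - 7 = 324 - 14 ≡ 11; y = λ·(7 - 11) - 4 ≡ 16. → (11, 16)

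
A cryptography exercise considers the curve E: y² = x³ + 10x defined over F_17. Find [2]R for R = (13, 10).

(4, 11)

tangent at (13, 10): λ = (3·13² + 10)/(2·10) ≡ 7/3. 3⁻¹ ≡ 6 (mod 17), so λ ≡ 7·6 ≡ 8.
  x = λ² - 13 - 13 = 64 - 26 ≡ 4; y = λ·(13 - 4) - 10 ≡ 11. → (4, 11)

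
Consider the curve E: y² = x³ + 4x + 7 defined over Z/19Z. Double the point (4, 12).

(12, 15)

tangent at (4, 12): λ = (3·4² + 4)/(2·12) ≡ 14/5. 5⁻¹ ≡ 4 (mod 19), so λ ≡ 14·4 ≡ 18.
  x = λ² - 4 - 4 = 324 - 8 ≡ 12; y = λ·(4 - 12) - 12 ≡ 15. → (12, 15)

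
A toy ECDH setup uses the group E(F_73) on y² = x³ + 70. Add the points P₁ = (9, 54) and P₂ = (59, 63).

(46, 43)

(9, 54) + (59, 63). λ = (63 - 54)/(59 - 9) ≡ 9/50 mod 73. 50⁻¹ ≡ 19 (mod 73), so λ ≡ 25.
  x = λ² - 9 - 59 = 625 - 68 ≡ 46; y = λ·(9 - 46) - 54 ≡ 43. → (46, 43)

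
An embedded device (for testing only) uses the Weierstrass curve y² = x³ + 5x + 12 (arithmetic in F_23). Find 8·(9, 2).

Write P = (9, 2).
Repeated addition: build up to 8P.
2P: tangent at (9, 2): λ = (3·9² + 5)/(2·2) ≡ 18/4. 4⁻¹ ≡ 6 (mod 23), so λ ≡ 18·6 ≡ 16.
  x = λ² - 9 - 9 = 256 - 18 ≡ 8; y = λ·(9 - 8) - 2 ≡ 14. → (8, 14)
3P: (8, 14) + (9, 2). λ = (2 - 14)/(9 - 8) ≡ 11/1 mod 23. 1⁻¹ ≡ 1 (mod 23) since 1·1 = 1 ≡ 1, so λ ≡ 11.
  x = λ² - 8 - 9 = 121 - 17 ≡ 12; y = λ·(8 - 12) - 14 ≡ 11. → (12, 11)
4P: (12, 11) + (9, 2). λ = (2 - 11)/(9 - 12) ≡ 14/20 mod 23. 20⁻¹ ≡ 15 (mod 23) since 20·15 = 300 ≡ 1, so λ ≡ 3.
  x = λ² - 12 - 9 = 9 - 21 ≡ 11; y = λ·(12 - 11) - 11 ≡ 15. → (11, 15)
5P: (11, 15) + (9, 2). λ = (2 - 15)/(9 - 11) ≡ 10/21 mod 23. 21⁻¹ ≡ 11 (mod 23) since 21·11 = 231 ≡ 1, so λ ≡ 18.
  x = λ² - 11 - 9 = 324 - 20 ≡ 5; y = λ·(11 - 5) - 15 ≡ 1. → (5, 1)
6P: (5, 1) + (9, 2). λ = (2 - 1)/(9 - 5) ≡ 1/4 mod 23. 4⁻¹ ≡ 6 (mod 23) since 4·6 = 24 ≡ 1, so λ ≡ 6.
  x = λ² - 5 - 9 = 36 - 14 ≡ 22; y = λ·(5 - 22) - 1 ≡ 12. → (22, 12)
7P: (22, 12) + (9, 2). λ = (2 - 12)/(9 - 22) ≡ 13/10 mod 23. 10⁻¹ ≡ 7 (mod 23), so λ ≡ 22.
  x = λ² - 22 - 9 = 484 - 31 ≡ 16; y = λ·(22 - 16) - 12 ≡ 5. → (16, 5)
8P: (16, 5) + (9, 2). λ = (2 - 5)/(9 - 16) ≡ 20/16 mod 23. 16⁻¹ ≡ 13 (mod 23) since 16·13 = 208 ≡ 1, so λ ≡ 7.
  x = λ² - 16 - 9 = 49 - 25 ≡ 1; y = λ·(16 - 1) - 5 ≡ 8. → (1, 8)

(1, 8)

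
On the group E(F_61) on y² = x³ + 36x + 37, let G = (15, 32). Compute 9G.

(33, 14)

Repeated addition: build up to 9G.
2G: tangent at (15, 32): λ = (3·15² + 36)/(2·32) ≡ 40/3. 3⁻¹ ≡ 41 (mod 61) since 3·41 = 123 ≡ 1, so λ ≡ 40·41 ≡ 54.
  x = λ² - 15 - 15 = 2916 - 30 ≡ 19; y = λ·(15 - 19) - 32 ≡ 57. → (19, 57)
3G: (19, 57) + (15, 32). λ = (32 - 57)/(15 - 19) ≡ 36/57 mod 61. 57⁻¹ ≡ 15 (mod 61) since 57·15 = 855 ≡ 1, so λ ≡ 52.
  x = λ² - 19 - 15 = 2704 - 34 ≡ 47; y = λ·(19 - 47) - 57 ≡ 12. → (47, 12)
4G: (47, 12) + (15, 32). λ = (32 - 12)/(15 - 47) ≡ 20/29 mod 61. 29⁻¹ ≡ 40 (mod 61), so λ ≡ 7.
  x = λ² - 47 - 15 = 49 - 62 ≡ 48; y = λ·(47 - 48) - 12 ≡ 42. → (48, 42)
5G: (48, 42) + (15, 32). λ = (32 - 42)/(15 - 48) ≡ 51/28 mod 61. 28⁻¹ ≡ 24 (mod 61) since 28·24 = 672 ≡ 1, so λ ≡ 4.
  x = λ² - 48 - 15 = 16 - 63 ≡ 14; y = λ·(48 - 14) - 42 ≡ 33. → (14, 33)
6G: (14, 33) + (15, 32). λ = (32 - 33)/(15 - 14) ≡ 60/1 mod 61. 1⁻¹ ≡ 1 (mod 61) since 1·1 = 1 ≡ 1, so λ ≡ 60.
  x = λ² - 14 - 15 = 3600 - 29 ≡ 33; y = λ·(14 - 33) - 33 ≡ 47. → (33, 47)
7G: (33, 47) + (15, 32). λ = (32 - 47)/(15 - 33) ≡ 46/43 mod 61. 43⁻¹ ≡ 44 (mod 61), so λ ≡ 11.
  x = λ² - 33 - 15 = 121 - 48 ≡ 12; y = λ·(33 - 12) - 47 ≡ 1. → (12, 1)
8G: (12, 1) + (15, 32). λ = (32 - 1)/(15 - 12) ≡ 31/3 mod 61. 3⁻¹ ≡ 41 (mod 61) since 3·41 = 123 ≡ 1, so λ ≡ 51.
  x = λ² - 12 - 15 = 2601 - 27 ≡ 12; y = λ·(12 - 12) - 1 ≡ 60. → (12, 60)
9G: (12, 60) + (15, 32). λ = (32 - 60)/(15 - 12) ≡ 33/3 mod 61. 3⁻¹ ≡ 41 (mod 61), so λ ≡ 11.
  x = λ² - 12 - 15 = 121 - 27 ≡ 33; y = λ·(12 - 33) - 60 ≡ 14. → (33, 14)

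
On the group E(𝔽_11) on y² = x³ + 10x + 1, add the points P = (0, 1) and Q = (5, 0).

(10, 1)

(0, 1) + (5, 0). λ = (0 - 1)/(5 - 0) ≡ 10/5 mod 11. 5⁻¹ ≡ 9 (mod 11), so λ ≡ 2.
  x = λ² - 0 - 5 = 4 - 5 ≡ 10; y = λ·(0 - 10) - 1 ≡ 1. → (10, 1)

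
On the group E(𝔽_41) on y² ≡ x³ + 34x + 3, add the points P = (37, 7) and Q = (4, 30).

(23, 23)

(37, 7) + (4, 30). λ = (30 - 7)/(4 - 37) ≡ 23/8 mod 41. 8⁻¹ ≡ 36 (mod 41), so λ ≡ 8.
  x = λ² - 37 - 4 = 64 - 41 ≡ 23; y = λ·(37 - 23) - 7 ≡ 23. → (23, 23)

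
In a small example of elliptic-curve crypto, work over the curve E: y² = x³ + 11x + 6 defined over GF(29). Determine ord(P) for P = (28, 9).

5

2P: tangent at (28, 9): λ = (3·28² + 11)/(2·9) ≡ 14/18. 18⁻¹ ≡ 21 (mod 29), so λ ≡ 14·21 ≡ 4.
  x = λ² - 28 - 28 = 16 - 56 ≡ 18; y = λ·(28 - 18) - 9 ≡ 2. → (18, 2)
3P: (18, 2) + (28, 9). λ = (9 - 2)/(28 - 18) ≡ 7/10 mod 29. 10⁻¹ ≡ 3 (mod 29) since 10·3 = 30 ≡ 1, so λ ≡ 21.
  x = λ² - 18 - 28 = 441 - 46 ≡ 18; y = λ·(18 - 18) - 2 ≡ 27. → (18, 27)
4P: (18, 27) + (28, 9). λ = (9 - 27)/(28 - 18) ≡ 11/10 mod 29. 10⁻¹ ≡ 3 (mod 29), so λ ≡ 4.
  x = λ² - 18 - 28 = 16 - 46 ≡ 28; y = λ·(18 - 28) - 27 ≡ 20. → (28, 20)
5P: (28, 20) + (28, 9): same x and y₁ ≡ -y₂, so the sum is O.
5P = O, so the order is 5.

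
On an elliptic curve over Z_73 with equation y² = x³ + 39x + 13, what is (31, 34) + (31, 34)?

(17, 48)

tangent at (31, 34): λ = (3·31² + 39)/(2·34) ≡ 2/68. 68⁻¹ ≡ 29 (mod 73), so λ ≡ 2·29 ≡ 58.
  x = λ² - 31 - 31 = 3364 - 62 ≡ 17; y = λ·(31 - 17) - 34 ≡ 48. → (17, 48)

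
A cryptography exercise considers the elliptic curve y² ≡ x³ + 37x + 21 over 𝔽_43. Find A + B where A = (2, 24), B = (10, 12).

(1, 39)

(2, 24) + (10, 12). λ = (12 - 24)/(10 - 2) ≡ 31/8 mod 43. 8⁻¹ ≡ 27 (mod 43) since 8·27 = 216 ≡ 1, so λ ≡ 20.
  x = λ² - 2 - 10 = 400 - 12 ≡ 1; y = λ·(2 - 1) - 24 ≡ 39. → (1, 39)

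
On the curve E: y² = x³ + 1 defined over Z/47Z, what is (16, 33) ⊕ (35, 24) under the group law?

(16, 33) + (35, 24). λ = (24 - 33)/(35 - 16) ≡ 38/19 mod 47. 19⁻¹ ≡ 5 (mod 47), so λ ≡ 2.
  x = λ² - 16 - 35 = 4 - 51 ≡ 0; y = λ·(16 - 0) - 33 ≡ 46. → (0, 46)

(0, 46)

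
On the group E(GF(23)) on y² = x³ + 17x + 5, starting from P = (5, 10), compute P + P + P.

Repeated addition: build up to 3P.
2P: tangent at (5, 10): λ = (3·5² + 17)/(2·10) ≡ 0/20. 20⁻¹ ≡ 15 (mod 23), so λ ≡ 0·15 ≡ 0.
  x = λ² - 5 - 5 = 0 - 10 ≡ 13; y = λ·(5 - 13) - 10 ≡ 13. → (13, 13)
3P: (13, 13) + (5, 10). λ = (10 - 13)/(5 - 13) ≡ 20/15 mod 23. 15⁻¹ ≡ 20 (mod 23), so λ ≡ 9.
  x = λ² - 13 - 5 = 81 - 18 ≡ 17; y = λ·(13 - 17) - 13 ≡ 20. → (17, 20)

(17, 20)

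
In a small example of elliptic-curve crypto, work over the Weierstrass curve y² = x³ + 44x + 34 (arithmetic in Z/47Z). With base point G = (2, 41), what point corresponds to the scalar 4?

Double-and-add on 4 = (100)₂. Start with G = (2, 41) for the leading 1-bit.
double: tangent at (2, 41): λ = (3·2² + 44)/(2·41) ≡ 9/35. 35⁻¹ ≡ 43 (mod 47) since 35·43 = 1505 ≡ 1, so λ ≡ 9·43 ≡ 11.
  x = λ² - 2 - 2 = 121 - 4 ≡ 23; y = λ·(2 - 23) - 41 ≡ 10. → (23, 10)
double: tangent at (23, 10): λ = (3·23² + 44)/(2·10) ≡ 33/20. 20⁻¹ ≡ 40 (mod 47) since 20·40 = 800 ≡ 1, so λ ≡ 33·40 ≡ 4.
  x = λ² - 23 - 23 = 16 - 46 ≡ 17; y = λ·(23 - 17) - 10 ≡ 14. → (17, 14)

(17, 14)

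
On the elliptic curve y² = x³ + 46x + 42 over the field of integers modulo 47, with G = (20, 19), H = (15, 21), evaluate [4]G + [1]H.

First 4G:
Double-and-add on 4 = (100)₂. Start with G = (20, 19) for the leading 1-bit.
double: tangent at (20, 19): λ = (3·20² + 46)/(2·19) ≡ 24/38. 38⁻¹ ≡ 26 (mod 47), so λ ≡ 24·26 ≡ 13.
  x = λ² - 20 - 20 = 169 - 40 ≡ 35; y = λ·(20 - 35) - 19 ≡ 21. → (35, 21)
double: tangent at (35, 21): λ = (3·35² + 46)/(2·21) ≡ 8/42. 42⁻¹ ≡ 28 (mod 47) since 42·28 = 1176 ≡ 1, so λ ≡ 8·28 ≡ 36.
  x = λ² - 35 - 35 = 1296 - 70 ≡ 4; y = λ·(35 - 4) - 21 ≡ 14. → (4, 14)
4G = (4, 14).
Finally 4G + H:
(4, 14) + (15, 21). λ = (21 - 14)/(15 - 4) ≡ 7/11 mod 47. 11⁻¹ ≡ 30 (mod 47) since 11·30 = 330 ≡ 1, so λ ≡ 22.
  x = λ² - 4 - 15 = 484 - 19 ≡ 42; y = λ·(4 - 42) - 14 ≡ 43. → (42, 43)

(42, 43)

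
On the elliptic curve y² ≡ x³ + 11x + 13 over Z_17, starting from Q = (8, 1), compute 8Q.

Repeated addition: build up to 8Q.
2Q: tangent at (8, 1): λ = (3·8² + 11)/(2·1) ≡ 16/2. 2⁻¹ ≡ 9 (mod 17), so λ ≡ 16·9 ≡ 8.
  x = λ² - 8 - 8 = 64 - 16 ≡ 14; y = λ·(8 - 14) - 1 ≡ 2. → (14, 2)
3Q: (14, 2) + (8, 1). λ = (1 - 2)/(8 - 14) ≡ 16/11 mod 17. 11⁻¹ ≡ 14 (mod 17) since 11·14 = 154 ≡ 1, so λ ≡ 3.
  x = λ² - 14 - 8 = 9 - 22 ≡ 4; y = λ·(14 - 4) - 2 ≡ 11. → (4, 11)
4Q: (4, 11) + (8, 1). λ = (1 - 11)/(8 - 4) ≡ 7/4 mod 17. 4⁻¹ ≡ 13 (mod 17) since 4·13 = 52 ≡ 1, so λ ≡ 6.
  x = λ² - 4 - 8 = 36 - 12 ≡ 7; y = λ·(4 - 7) - 11 ≡ 5. → (7, 5)
5Q: (7, 5) + (8, 1). λ = (1 - 5)/(8 - 7) ≡ 13/1 mod 17. 1⁻¹ ≡ 1 (mod 17) since 1·1 = 1 ≡ 1, so λ ≡ 13.
  x = λ² - 7 - 8 = 169 - 15 ≡ 1; y = λ·(7 - 1) - 5 ≡ 5. → (1, 5)
6Q: (1, 5) + (8, 1). λ = (1 - 5)/(8 - 1) ≡ 13/7 mod 17. 7⁻¹ ≡ 5 (mod 17), so λ ≡ 14.
  x = λ² - 1 - 8 = 196 - 9 ≡ 0; y = λ·(1 - 0) - 5 ≡ 9. → (0, 9)
7Q: (0, 9) + (8, 1). λ = (1 - 9)/(8 - 0) ≡ 9/8 mod 17. 8⁻¹ ≡ 15 (mod 17) since 8·15 = 120 ≡ 1, so λ ≡ 16.
  x = λ² - 0 - 8 = 256 - 8 ≡ 10; y = λ·(0 - 10) - 9 ≡ 1. → (10, 1)
8Q: (10, 1) + (8, 1). λ = (1 - 1)/(8 - 10) ≡ 0/15 mod 17. 15⁻¹ ≡ 8 (mod 17) since 15·8 = 120 ≡ 1, so λ ≡ 0.
  x = λ² - 10 - 8 = 0 - 18 ≡ 16; y = λ·(10 - 16) - 1 ≡ 16. → (16, 16)

(16, 16)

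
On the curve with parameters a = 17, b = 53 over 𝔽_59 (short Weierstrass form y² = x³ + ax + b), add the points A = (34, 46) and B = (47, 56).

(54, 43)

(34, 46) + (47, 56). λ = (56 - 46)/(47 - 34) ≡ 10/13 mod 59. 13⁻¹ ≡ 50 (mod 59), so λ ≡ 28.
  x = λ² - 34 - 47 = 784 - 81 ≡ 54; y = λ·(34 - 54) - 46 ≡ 43. → (54, 43)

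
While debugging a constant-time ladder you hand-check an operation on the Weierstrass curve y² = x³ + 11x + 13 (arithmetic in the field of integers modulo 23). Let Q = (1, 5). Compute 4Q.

Repeated addition: build up to 4Q.
2Q: tangent at (1, 5): λ = (3·1² + 11)/(2·5) ≡ 14/10. 10⁻¹ ≡ 7 (mod 23) since 10·7 = 70 ≡ 1, so λ ≡ 14·7 ≡ 6.
  x = λ² - 1 - 1 = 36 - 2 ≡ 11; y = λ·(1 - 11) - 5 ≡ 4. → (11, 4)
3Q: (11, 4) + (1, 5). λ = (5 - 4)/(1 - 11) ≡ 1/13 mod 23. 13⁻¹ ≡ 16 (mod 23), so λ ≡ 16.
  x = λ² - 11 - 1 = 256 - 12 ≡ 14; y = λ·(11 - 14) - 4 ≡ 17. → (14, 17)
4Q: (14, 17) + (1, 5). λ = (5 - 17)/(1 - 14) ≡ 11/10 mod 23. 10⁻¹ ≡ 7 (mod 23), so λ ≡ 8.
  x = λ² - 14 - 1 = 64 - 15 ≡ 3; y = λ·(14 - 3) - 17 ≡ 2. → (3, 2)

(3, 2)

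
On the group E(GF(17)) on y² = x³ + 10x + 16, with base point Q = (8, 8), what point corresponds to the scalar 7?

Double-and-add on 7 = (111)₂. Start with Q = (8, 8) for the leading 1-bit.
double: tangent at (8, 8): λ = (3·8² + 10)/(2·8) ≡ 15/16. 16⁻¹ ≡ 16 (mod 17) since 16·16 = 256 ≡ 1, so λ ≡ 15·16 ≡ 2.
  x = λ² - 8 - 8 = 4 - 16 ≡ 5; y = λ·(8 - 5) - 8 ≡ 15. → (5, 15)
add Q: (5, 15) + (8, 8). λ = (8 - 15)/(8 - 5) ≡ 10/3 mod 17. 3⁻¹ ≡ 6 (mod 17), so λ ≡ 9.
  x = λ² - 5 - 8 = 81 - 13 ≡ 0; y = λ·(5 - 0) - 15 ≡ 13. → (0, 13)
double: tangent at (0, 13): λ = (3·0² + 10)/(2·13) ≡ 10/9. 9⁻¹ ≡ 2 (mod 17), so λ ≡ 10·2 ≡ 3.
  x = λ² - 0 - 0 = 9 - 0 ≡ 9; y = λ·(0 - 9) - 13 ≡ 11. → (9, 11)
add Q: (9, 11) + (8, 8). λ = (8 - 11)/(8 - 9) ≡ 14/16 mod 17. 16⁻¹ ≡ 16 (mod 17) since 16·16 = 256 ≡ 1, so λ ≡ 3.
  x = λ² - 9 - 8 = 9 - 17 ≡ 9; y = λ·(9 - 9) - 11 ≡ 6. → (9, 6)

(9, 6)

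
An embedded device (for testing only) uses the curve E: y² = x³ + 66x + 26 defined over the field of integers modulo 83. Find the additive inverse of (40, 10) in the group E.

-(40, 10) = (40, -10 mod 83) = (40, 73).

(40, 73)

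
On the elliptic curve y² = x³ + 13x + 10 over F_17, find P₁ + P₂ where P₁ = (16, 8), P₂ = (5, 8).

(13, 9)

(16, 8) + (5, 8). λ = (8 - 8)/(5 - 16) ≡ 0/6 mod 17. 6⁻¹ ≡ 3 (mod 17), so λ ≡ 0.
  x = λ² - 16 - 5 = 0 - 21 ≡ 13; y = λ·(16 - 13) - 8 ≡ 9. → (13, 9)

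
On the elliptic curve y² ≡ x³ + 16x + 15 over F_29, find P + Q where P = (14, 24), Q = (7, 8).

(14, 24) + (7, 8). λ = (8 - 24)/(7 - 14) ≡ 13/22 mod 29. 22⁻¹ ≡ 4 (mod 29), so λ ≡ 23.
  x = λ² - 14 - 7 = 529 - 21 ≡ 15; y = λ·(14 - 15) - 24 ≡ 11. → (15, 11)

(15, 11)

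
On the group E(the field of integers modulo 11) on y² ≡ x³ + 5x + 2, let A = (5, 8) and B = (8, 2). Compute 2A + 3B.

O

First 2A:
Repeated addition: build up to 2A.
2A: tangent at (5, 8): λ = (3·5² + 5)/(2·8) ≡ 3/5. 5⁻¹ ≡ 9 (mod 11), so λ ≡ 3·9 ≡ 5.
  x = λ² - 5 - 5 = 25 - 10 ≡ 4; y = λ·(5 - 4) - 8 ≡ 8. → (4, 8)
2A = (4, 8).
Next 3B:
Repeated addition: build up to 3B.
2B: tangent at (8, 2): λ = (3·8² + 5)/(2·2) ≡ 10/4. 4⁻¹ ≡ 3 (mod 11), so λ ≡ 10·3 ≡ 8.
  x = λ² - 8 - 8 = 64 - 16 ≡ 4; y = λ·(8 - 4) - 2 ≡ 8. → (4, 8)
3B: (4, 8) + (8, 2). λ = (2 - 8)/(8 - 4) ≡ 5/4 mod 11. 4⁻¹ ≡ 3 (mod 11) since 4·3 = 12 ≡ 1, so λ ≡ 4.
  x = λ² - 4 - 8 = 16 - 12 ≡ 4; y = λ·(4 - 4) - 8 ≡ 3. → (4, 3)
3B = (4, 3).
Finally 2A + 3B:
(4, 8) + (4, 3): same x and y₁ ≡ -y₂, so the sum is O.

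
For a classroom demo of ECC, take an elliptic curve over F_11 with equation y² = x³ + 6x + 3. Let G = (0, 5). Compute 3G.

Repeated addition: build up to 3G.
2G: tangent at (0, 5): λ = (3·0² + 6)/(2·5) ≡ 6/10. 10⁻¹ ≡ 10 (mod 11) since 10·10 = 100 ≡ 1, so λ ≡ 6·10 ≡ 5.
  x = λ² - 0 - 0 = 25 - 0 ≡ 3; y = λ·(0 - 3) - 5 ≡ 2. → (3, 2)
3G: (3, 2) + (0, 5). λ = (5 - 2)/(0 - 3) ≡ 3/8 mod 11. 8⁻¹ ≡ 7 (mod 11) since 8·7 = 56 ≡ 1, so λ ≡ 10.
  x = λ² - 3 - 0 = 100 - 3 ≡ 9; y = λ·(3 - 9) - 2 ≡ 4. → (9, 4)

(9, 4)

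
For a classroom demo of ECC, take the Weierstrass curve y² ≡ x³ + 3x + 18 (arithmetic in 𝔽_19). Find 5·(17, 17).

(16, 1)

Write G = (17, 17).
Double-and-add on 5 = (101)₂. Start with G = (17, 17) for the leading 1-bit.
double: tangent at (17, 17): λ = (3·17² + 3)/(2·17) ≡ 15/15. 15⁻¹ ≡ 14 (mod 19) since 15·14 = 210 ≡ 1, so λ ≡ 15·14 ≡ 1.
  x = λ² - 17 - 17 = 1 - 34 ≡ 5; y = λ·(17 - 5) - 17 ≡ 14. → (5, 14)
double: tangent at (5, 14): λ = (3·5² + 3)/(2·14) ≡ 2/9. 9⁻¹ ≡ 17 (mod 19) since 9·17 = 153 ≡ 1, so λ ≡ 2·17 ≡ 15.
  x = λ² - 5 - 5 = 225 - 10 ≡ 6; y = λ·(5 - 6) - 14 ≡ 9. → (6, 9)
add G: (6, 9) + (17, 17). λ = (17 - 9)/(17 - 6) ≡ 8/11 mod 19. 11⁻¹ ≡ 7 (mod 19) since 11·7 = 77 ≡ 1, so λ ≡ 18.
  x = λ² - 6 - 17 = 324 - 23 ≡ 16; y = λ·(6 - 16) - 9 ≡ 1. → (16, 1)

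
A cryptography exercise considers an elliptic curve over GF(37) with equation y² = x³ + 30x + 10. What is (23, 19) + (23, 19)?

(1, 35)

tangent at (23, 19): λ = (3·23² + 30)/(2·19) ≡ 26/1. 1⁻¹ ≡ 1 (mod 37) since 1·1 = 1 ≡ 1, so λ ≡ 26·1 ≡ 26.
  x = λ² - 23 - 23 = 676 - 46 ≡ 1; y = λ·(23 - 1) - 19 ≡ 35. → (1, 35)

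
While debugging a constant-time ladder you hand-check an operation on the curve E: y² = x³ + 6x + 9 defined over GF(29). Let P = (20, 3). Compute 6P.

Repeated addition: build up to 6P.
2P: tangent at (20, 3): λ = (3·20² + 6)/(2·3) ≡ 17/6. 6⁻¹ ≡ 5 (mod 29) since 6·5 = 30 ≡ 1, so λ ≡ 17·5 ≡ 27.
  x = λ² - 20 - 20 = 729 - 40 ≡ 22; y = λ·(20 - 22) - 3 ≡ 1. → (22, 1)
3P: (22, 1) + (20, 3). λ = (3 - 1)/(20 - 22) ≡ 2/27 mod 29. 27⁻¹ ≡ 14 (mod 29), so λ ≡ 28.
  x = λ² - 22 - 20 = 784 - 42 ≡ 17; y = λ·(22 - 17) - 1 ≡ 23. → (17, 23)
4P: (17, 23) + (20, 3). λ = (3 - 23)/(20 - 17) ≡ 9/3 mod 29. 3⁻¹ ≡ 10 (mod 29) since 3·10 = 30 ≡ 1, so λ ≡ 3.
  x = λ² - 17 - 20 = 9 - 37 ≡ 1; y = λ·(17 - 1) - 23 ≡ 25. → (1, 25)
5P: (1, 25) + (20, 3). λ = (3 - 25)/(20 - 1) ≡ 7/19 mod 29. 19⁻¹ ≡ 26 (mod 29), so λ ≡ 8.
  x = λ² - 1 - 20 = 64 - 21 ≡ 14; y = λ·(1 - 14) - 25 ≡ 16. → (14, 16)
6P: (14, 16) + (20, 3). λ = (3 - 16)/(20 - 14) ≡ 16/6 mod 29. 6⁻¹ ≡ 5 (mod 29), so λ ≡ 22.
  x = λ² - 14 - 20 = 484 - 34 ≡ 15; y = λ·(14 - 15) - 16 ≡ 20. → (15, 20)

(15, 20)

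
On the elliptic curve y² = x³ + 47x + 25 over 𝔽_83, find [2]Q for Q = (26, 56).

(31, 27)

tangent at (26, 56): λ = (3·26² + 47)/(2·56) ≡ 0/29. 29⁻¹ ≡ 63 (mod 83), so λ ≡ 0·63 ≡ 0.
  x = λ² - 26 - 26 = 0 - 52 ≡ 31; y = λ·(26 - 31) - 56 ≡ 27. → (31, 27)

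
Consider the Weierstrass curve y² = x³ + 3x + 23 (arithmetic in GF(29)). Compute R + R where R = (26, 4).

(11, 16)

tangent at (26, 4): λ = (3·26² + 3)/(2·4) ≡ 1/8. 8⁻¹ ≡ 11 (mod 29), so λ ≡ 1·11 ≡ 11.
  x = λ² - 26 - 26 = 121 - 52 ≡ 11; y = λ·(26 - 11) - 4 ≡ 16. → (11, 16)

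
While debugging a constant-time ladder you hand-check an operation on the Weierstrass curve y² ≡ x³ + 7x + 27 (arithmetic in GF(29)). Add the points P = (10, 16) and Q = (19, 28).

(5, 10)

(10, 16) + (19, 28). λ = (28 - 16)/(19 - 10) ≡ 12/9 mod 29. 9⁻¹ ≡ 13 (mod 29), so λ ≡ 11.
  x = λ² - 10 - 19 = 121 - 29 ≡ 5; y = λ·(10 - 5) - 16 ≡ 10. → (5, 10)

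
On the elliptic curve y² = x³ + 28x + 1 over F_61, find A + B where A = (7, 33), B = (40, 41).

(34, 27)

(7, 33) + (40, 41). λ = (41 - 33)/(40 - 7) ≡ 8/33 mod 61. 33⁻¹ ≡ 37 (mod 61) since 33·37 = 1221 ≡ 1, so λ ≡ 52.
  x = λ² - 7 - 40 = 2704 - 47 ≡ 34; y = λ·(7 - 34) - 33 ≡ 27. → (34, 27)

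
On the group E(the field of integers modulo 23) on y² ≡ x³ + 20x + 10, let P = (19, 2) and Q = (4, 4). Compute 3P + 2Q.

(6, 22)

First 3P:
Repeated addition: build up to 3P.
2P: tangent at (19, 2): λ = (3·19² + 20)/(2·2) ≡ 22/4. 4⁻¹ ≡ 6 (mod 23) since 4·6 = 24 ≡ 1, so λ ≡ 22·6 ≡ 17.
  x = λ² - 19 - 19 = 289 - 38 ≡ 21; y = λ·(19 - 21) - 2 ≡ 10. → (21, 10)
3P: (21, 10) + (19, 2). λ = (2 - 10)/(19 - 21) ≡ 15/21 mod 23. 21⁻¹ ≡ 11 (mod 23) since 21·11 = 231 ≡ 1, so λ ≡ 4.
  x = λ² - 21 - 19 = 16 - 40 ≡ 22; y = λ·(21 - 22) - 10 ≡ 9. → (22, 9)
3P = (22, 9).
Next 2Q:
Repeated addition: build up to 2Q.
2Q: tangent at (4, 4): λ = (3·4² + 20)/(2·4) ≡ 22/8. 8⁻¹ ≡ 3 (mod 23), so λ ≡ 22·3 ≡ 20.
  x = λ² - 4 - 4 = 400 - 8 ≡ 1; y = λ·(4 - 1) - 4 ≡ 10. → (1, 10)
2Q = (1, 10).
Finally 3P + 2Q:
(22, 9) + (1, 10). λ = (10 - 9)/(1 - 22) ≡ 1/2 mod 23. 2⁻¹ ≡ 12 (mod 23), so λ ≡ 12.
  x = λ² - 22 - 1 = 144 - 23 ≡ 6; y = λ·(22 - 6) - 9 ≡ 22. → (6, 22)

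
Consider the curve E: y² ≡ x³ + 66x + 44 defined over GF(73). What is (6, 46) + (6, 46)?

(11, 35)

tangent at (6, 46): λ = (3·6² + 66)/(2·46) ≡ 28/19. 19⁻¹ ≡ 50 (mod 73) since 19·50 = 950 ≡ 1, so λ ≡ 28·50 ≡ 13.
  x = λ² - 6 - 6 = 169 - 12 ≡ 11; y = λ·(6 - 11) - 46 ≡ 35. → (11, 35)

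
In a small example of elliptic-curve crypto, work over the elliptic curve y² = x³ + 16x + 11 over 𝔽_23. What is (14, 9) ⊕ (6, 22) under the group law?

(6, 1)

(14, 9) + (6, 22). λ = (22 - 9)/(6 - 14) ≡ 13/15 mod 23. 15⁻¹ ≡ 20 (mod 23) since 15·20 = 300 ≡ 1, so λ ≡ 7.
  x = λ² - 14 - 6 = 49 - 20 ≡ 6; y = λ·(14 - 6) - 9 ≡ 1. → (6, 1)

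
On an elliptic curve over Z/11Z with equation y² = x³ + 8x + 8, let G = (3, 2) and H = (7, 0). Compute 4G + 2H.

First 4G:
Repeated addition: build up to 4G.
2G: tangent at (3, 2): λ = (3·3² + 8)/(2·2) ≡ 2/4. 4⁻¹ ≡ 3 (mod 11) since 4·3 = 12 ≡ 1, so λ ≡ 2·3 ≡ 6.
  x = λ² - 3 - 3 = 36 - 6 ≡ 8; y = λ·(3 - 8) - 2 ≡ 1. → (8, 1)
3G: (8, 1) + (3, 2). λ = (2 - 1)/(3 - 8) ≡ 1/6 mod 11. 6⁻¹ ≡ 2 (mod 11), so λ ≡ 2.
  x = λ² - 8 - 3 = 4 - 11 ≡ 4; y = λ·(8 - 4) - 1 ≡ 7. → (4, 7)
4G: (4, 7) + (3, 2). λ = (2 - 7)/(3 - 4) ≡ 6/10 mod 11. 10⁻¹ ≡ 10 (mod 11), so λ ≡ 5.
  x = λ² - 4 - 3 = 25 - 7 ≡ 7; y = λ·(4 - 7) - 7 ≡ 0. → (7, 0)
4G = (7, 0).
Next 2H:
Repeated addition: build up to 2H.
2H: (7, 0) + (7, 0): same x and y₁ ≡ -y₂, so the sum is the point at infinity.
2H = the point at infinity.
Finally 4G + 2H:
(7, 0) + the point at infinity = (7, 0) (identity).

(7, 0)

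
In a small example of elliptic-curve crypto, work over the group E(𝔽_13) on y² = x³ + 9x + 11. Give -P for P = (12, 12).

-(12, 12) = (12, -12 mod 13) = (12, 1).

(12, 1)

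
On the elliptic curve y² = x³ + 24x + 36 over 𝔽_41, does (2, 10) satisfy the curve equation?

y² = 10² ≡ 18; x³ + 24x + 36 = 92 ≡ 10 (mod 41). 18 ≠ 10.

no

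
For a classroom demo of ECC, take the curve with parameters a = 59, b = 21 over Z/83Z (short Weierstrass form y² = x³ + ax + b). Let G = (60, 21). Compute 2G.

(0, 42)

tangent at (60, 21): λ = (3·60² + 59)/(2·21) ≡ 69/42. 42⁻¹ ≡ 2 (mod 83), so λ ≡ 69·2 ≡ 55.
  x = λ² - 60 - 60 = 3025 - 120 ≡ 0; y = λ·(60 - 0) - 21 ≡ 42. → (0, 42)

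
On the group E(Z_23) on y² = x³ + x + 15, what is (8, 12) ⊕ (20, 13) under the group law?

(22, 6)

(8, 12) + (20, 13). λ = (13 - 12)/(20 - 8) ≡ 1/12 mod 23. 12⁻¹ ≡ 2 (mod 23), so λ ≡ 2.
  x = λ² - 8 - 20 = 4 - 28 ≡ 22; y = λ·(8 - 22) - 12 ≡ 6. → (22, 6)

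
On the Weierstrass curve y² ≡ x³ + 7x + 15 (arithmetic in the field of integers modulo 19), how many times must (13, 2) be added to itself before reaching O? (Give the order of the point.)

2P: tangent at (13, 2): λ = (3·13² + 7)/(2·2) ≡ 1/4. 4⁻¹ ≡ 5 (mod 19), so λ ≡ 1·5 ≡ 5.
  x = λ² - 13 - 13 = 25 - 26 ≡ 18; y = λ·(13 - 18) - 2 ≡ 11. → (18, 11)
3P: (18, 11) + (13, 2). λ = (2 - 11)/(13 - 18) ≡ 10/14 mod 19. 14⁻¹ ≡ 15 (mod 19) since 14·15 = 210 ≡ 1, so λ ≡ 17.
  x = λ² - 18 - 13 = 289 - 31 ≡ 11; y = λ·(18 - 11) - 11 ≡ 13. → (11, 13)
4P: (11, 13) + (13, 2). λ = (2 - 13)/(13 - 11) ≡ 8/2 mod 19. 2⁻¹ ≡ 10 (mod 19) since 2·10 = 20 ≡ 1, so λ ≡ 4.
  x = λ² - 11 - 13 = 16 - 24 ≡ 11; y = λ·(11 - 11) - 13 ≡ 6. → (11, 6)
5P: (11, 6) + (13, 2). λ = (2 - 6)/(13 - 11) ≡ 15/2 mod 19. 2⁻¹ ≡ 10 (mod 19), so λ ≡ 17.
  x = λ² - 11 - 13 = 289 - 24 ≡ 18; y = λ·(11 - 18) - 6 ≡ 8. → (18, 8)
6P: (18, 8) + (13, 2). λ = (2 - 8)/(13 - 18) ≡ 13/14 mod 19. 14⁻¹ ≡ 15 (mod 19), so λ ≡ 5.
  x = λ² - 18 - 13 = 25 - 31 ≡ 13; y = λ·(18 - 13) - 8 ≡ 17. → (13, 17)
7P: (13, 17) + (13, 2): same x and y₁ ≡ -y₂, so the sum is O.
7P = O, so the order is 7.

7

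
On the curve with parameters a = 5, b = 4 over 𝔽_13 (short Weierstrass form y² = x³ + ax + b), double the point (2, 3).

(8, 6)

tangent at (2, 3): λ = (3·2² + 5)/(2·3) ≡ 4/6. 6⁻¹ ≡ 11 (mod 13), so λ ≡ 4·11 ≡ 5.
  x = λ² - 2 - 2 = 25 - 4 ≡ 8; y = λ·(2 - 8) - 3 ≡ 6. → (8, 6)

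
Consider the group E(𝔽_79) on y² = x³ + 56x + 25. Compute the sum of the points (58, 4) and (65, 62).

(44, 33)

(58, 4) + (65, 62). λ = (62 - 4)/(65 - 58) ≡ 58/7 mod 79. 7⁻¹ ≡ 34 (mod 79), so λ ≡ 76.
  x = λ² - 58 - 65 = 5776 - 123 ≡ 44; y = λ·(58 - 44) - 4 ≡ 33. → (44, 33)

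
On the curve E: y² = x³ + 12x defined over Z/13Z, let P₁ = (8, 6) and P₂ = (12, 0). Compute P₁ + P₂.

(8, 6) + (12, 0). λ = (0 - 6)/(12 - 8) ≡ 7/4 mod 13. 4⁻¹ ≡ 10 (mod 13), so λ ≡ 5.
  x = λ² - 8 - 12 = 25 - 20 ≡ 5; y = λ·(8 - 5) - 6 ≡ 9. → (5, 9)

(5, 9)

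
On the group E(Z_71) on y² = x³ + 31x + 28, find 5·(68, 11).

(63, 64)

Write Q = (68, 11).
Double-and-add on 5 = (101)₂. Start with Q = (68, 11) for the leading 1-bit.
double: tangent at (68, 11): λ = (3·68² + 31)/(2·11) ≡ 58/22. 22⁻¹ ≡ 42 (mod 71), so λ ≡ 58·42 ≡ 22.
  x = λ² - 68 - 68 = 484 - 136 ≡ 64; y = λ·(68 - 64) - 11 ≡ 6. → (64, 6)
double: tangent at (64, 6): λ = (3·64² + 31)/(2·6) ≡ 36/12. 12⁻¹ ≡ 6 (mod 71) since 12·6 = 72 ≡ 1, so λ ≡ 36·6 ≡ 3.
  x = λ² - 64 - 64 = 9 - 128 ≡ 23; y = λ·(64 - 23) - 6 ≡ 46. → (23, 46)
add Q: (23, 46) + (68, 11). λ = (11 - 46)/(68 - 23) ≡ 36/45 mod 71. 45⁻¹ ≡ 30 (mod 71) since 45·30 = 1350 ≡ 1, so λ ≡ 15.
  x = λ² - 23 - 68 = 225 - 91 ≡ 63; y = λ·(23 - 63) - 46 ≡ 64. → (63, 64)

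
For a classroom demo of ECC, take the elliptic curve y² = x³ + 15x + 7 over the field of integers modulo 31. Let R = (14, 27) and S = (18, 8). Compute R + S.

(14, 27) + (18, 8). λ = (8 - 27)/(18 - 14) ≡ 12/4 mod 31. 4⁻¹ ≡ 8 (mod 31) since 4·8 = 32 ≡ 1, so λ ≡ 3.
  x = λ² - 14 - 18 = 9 - 32 ≡ 8; y = λ·(14 - 8) - 27 ≡ 22. → (8, 22)

(8, 22)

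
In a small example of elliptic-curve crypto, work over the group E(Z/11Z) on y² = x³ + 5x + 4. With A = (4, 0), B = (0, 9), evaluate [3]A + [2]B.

First 3A:
Repeated addition: build up to 3A.
2A: (4, 0) + (4, 0): same x and y₁ ≡ -y₂, so the sum is 𝒪.
3A: 𝒪 + (4, 0) = (4, 0) (identity).
3A = (4, 0).
Next 2B:
Repeated addition: build up to 2B.
2B: tangent at (0, 9): λ = (3·0² + 5)/(2·9) ≡ 5/7. 7⁻¹ ≡ 8 (mod 11) since 7·8 = 56 ≡ 1, so λ ≡ 5·8 ≡ 7.
  x = λ² - 0 - 0 = 49 - 0 ≡ 5; y = λ·(0 - 5) - 9 ≡ 0. → (5, 0)
2B = (5, 0).
Finally 3A + 2B:
(4, 0) + (5, 0). λ = (0 - 0)/(5 - 4) ≡ 0/1 mod 11. 1⁻¹ ≡ 1 (mod 11), so λ ≡ 0.
  x = λ² - 4 - 5 = 0 - 9 ≡ 2; y = λ·(4 - 2) - 0 ≡ 0. → (2, 0)

(2, 0)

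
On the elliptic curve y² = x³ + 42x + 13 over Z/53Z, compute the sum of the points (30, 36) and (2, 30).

(30, 36) + (2, 30). λ = (30 - 36)/(2 - 30) ≡ 47/25 mod 53. 25⁻¹ ≡ 17 (mod 53), so λ ≡ 4.
  x = λ² - 30 - 2 = 16 - 32 ≡ 37; y = λ·(30 - 37) - 36 ≡ 42. → (37, 42)

(37, 42)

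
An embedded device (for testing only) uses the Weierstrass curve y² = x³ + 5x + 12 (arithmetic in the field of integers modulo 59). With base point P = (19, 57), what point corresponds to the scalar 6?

O

Double-and-add on 6 = (110)₂. Start with P = (19, 57) for the leading 1-bit.
double: tangent at (19, 57): λ = (3·19² + 5)/(2·57) ≡ 26/55. 55⁻¹ ≡ 44 (mod 59) since 55·44 = 2420 ≡ 1, so λ ≡ 26·44 ≡ 23.
  x = λ² - 19 - 19 = 529 - 38 ≡ 19; y = λ·(19 - 19) - 57 ≡ 2. → (19, 2)
add P: (19, 2) + (19, 57): same x and y₁ ≡ -y₂, so the sum is 𝒪.
double: 𝒪 + 𝒪 = 𝒪 (identity).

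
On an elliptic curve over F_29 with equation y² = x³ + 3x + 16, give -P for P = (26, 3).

-(26, 3) = (26, -3 mod 29) = (26, 26).

(26, 26)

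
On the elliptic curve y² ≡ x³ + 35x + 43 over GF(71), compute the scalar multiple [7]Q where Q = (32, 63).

Repeated addition: build up to 7Q.
2Q: tangent at (32, 63): λ = (3·32² + 35)/(2·63) ≡ 54/55. 55⁻¹ ≡ 31 (mod 71), so λ ≡ 54·31 ≡ 41.
  x = λ² - 32 - 32 = 1681 - 64 ≡ 55; y = λ·(32 - 55) - 63 ≡ 59. → (55, 59)
3Q: (55, 59) + (32, 63). λ = (63 - 59)/(32 - 55) ≡ 4/48 mod 71. 48⁻¹ ≡ 37 (mod 71) since 48·37 = 1776 ≡ 1, so λ ≡ 6.
  x = λ² - 55 - 32 = 36 - 87 ≡ 20; y = λ·(55 - 20) - 59 ≡ 9. → (20, 9)
4Q: (20, 9) + (32, 63). λ = (63 - 9)/(32 - 20) ≡ 54/12 mod 71. 12⁻¹ ≡ 6 (mod 71) since 12·6 = 72 ≡ 1, so λ ≡ 40.
  x = λ² - 20 - 32 = 1600 - 52 ≡ 57; y = λ·(20 - 57) - 9 ≡ 2. → (57, 2)
5Q: (57, 2) + (32, 63). λ = (63 - 2)/(32 - 57) ≡ 61/46 mod 71. 46⁻¹ ≡ 17 (mod 71), so λ ≡ 43.
  x = λ² - 57 - 32 = 1849 - 89 ≡ 56; y = λ·(57 - 56) - 2 ≡ 41. → (56, 41)
6Q: (56, 41) + (32, 63). λ = (63 - 41)/(32 - 56) ≡ 22/47 mod 71. 47⁻¹ ≡ 68 (mod 71), so λ ≡ 5.
  x = λ² - 56 - 32 = 25 - 88 ≡ 8; y = λ·(56 - 8) - 41 ≡ 57. → (8, 57)
7Q: (8, 57) + (32, 63). λ = (63 - 57)/(32 - 8) ≡ 6/24 mod 71. 24⁻¹ ≡ 3 (mod 71), so λ ≡ 18.
  x = λ² - 8 - 32 = 324 - 40 ≡ 0; y = λ·(8 - 0) - 57 ≡ 16. → (0, 16)

(0, 16)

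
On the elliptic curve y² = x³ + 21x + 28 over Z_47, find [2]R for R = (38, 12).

tangent at (38, 12): λ = (3·38² + 21)/(2·12) ≡ 29/24. 24⁻¹ ≡ 2 (mod 47), so λ ≡ 29·2 ≡ 11.
  x = λ² - 38 - 38 = 121 - 76 ≡ 45; y = λ·(38 - 45) - 12 ≡ 5. → (45, 5)

(45, 5)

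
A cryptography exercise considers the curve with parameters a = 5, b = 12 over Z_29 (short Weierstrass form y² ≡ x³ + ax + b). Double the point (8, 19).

tangent at (8, 19): λ = (3·8² + 5)/(2·19) ≡ 23/9. 9⁻¹ ≡ 13 (mod 29), so λ ≡ 23·13 ≡ 9.
  x = λ² - 8 - 8 = 81 - 16 ≡ 7; y = λ·(8 - 7) - 19 ≡ 19. → (7, 19)

(7, 19)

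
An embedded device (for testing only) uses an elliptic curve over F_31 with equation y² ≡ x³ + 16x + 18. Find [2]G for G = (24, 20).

(19, 12)

tangent at (24, 20): λ = (3·24² + 16)/(2·20) ≡ 8/9. 9⁻¹ ≡ 7 (mod 31), so λ ≡ 8·7 ≡ 25.
  x = λ² - 24 - 24 = 625 - 48 ≡ 19; y = λ·(24 - 19) - 20 ≡ 12. → (19, 12)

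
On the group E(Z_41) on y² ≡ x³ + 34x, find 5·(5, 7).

(33, 35)

Write G = (5, 7).
Double-and-add on 5 = (101)₂. Start with G = (5, 7) for the leading 1-bit.
double: tangent at (5, 7): λ = (3·5² + 34)/(2·7) ≡ 27/14. 14⁻¹ ≡ 3 (mod 41), so λ ≡ 27·3 ≡ 40.
  x = λ² - 5 - 5 = 1600 - 10 ≡ 32; y = λ·(5 - 32) - 7 ≡ 20. → (32, 20)
double: tangent at (32, 20): λ = (3·32² + 34)/(2·20) ≡ 31/40. 40⁻¹ ≡ 40 (mod 41), so λ ≡ 31·40 ≡ 10.
  x = λ² - 32 - 32 = 100 - 64 ≡ 36; y = λ·(32 - 36) - 20 ≡ 22. → (36, 22)
add G: (36, 22) + (5, 7). λ = (7 - 22)/(5 - 36) ≡ 26/10 mod 41. 10⁻¹ ≡ 37 (mod 41) since 10·37 = 370 ≡ 1, so λ ≡ 19.
  x = λ² - 36 - 5 = 361 - 41 ≡ 33; y = λ·(36 - 33) - 22 ≡ 35. → (33, 35)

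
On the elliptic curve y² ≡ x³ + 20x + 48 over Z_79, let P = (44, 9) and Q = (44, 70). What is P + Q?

The two points share x = 44 and their y-coordinates satisfy 9 + 70 ≡ 0 (mod 79), so they are inverses. Their sum is 𝒪.

O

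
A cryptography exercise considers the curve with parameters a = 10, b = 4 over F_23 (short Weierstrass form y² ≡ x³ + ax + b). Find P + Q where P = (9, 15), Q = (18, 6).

(9, 15) + (18, 6). λ = (6 - 15)/(18 - 9) ≡ 14/9 mod 23. 9⁻¹ ≡ 18 (mod 23), so λ ≡ 22.
  x = λ² - 9 - 18 = 484 - 27 ≡ 20; y = λ·(9 - 20) - 15 ≡ 19. → (20, 19)

(20, 19)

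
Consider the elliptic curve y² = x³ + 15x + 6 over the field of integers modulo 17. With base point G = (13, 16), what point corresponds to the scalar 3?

Repeated addition: build up to 3G.
2G: tangent at (13, 16): λ = (3·13² + 15)/(2·16) ≡ 12/15. 15⁻¹ ≡ 8 (mod 17) since 15·8 = 120 ≡ 1, so λ ≡ 12·8 ≡ 11.
  x = λ² - 13 - 13 = 121 - 26 ≡ 10; y = λ·(13 - 10) - 16 ≡ 0. → (10, 0)
3G: (10, 0) + (13, 16). λ = (16 - 0)/(13 - 10) ≡ 16/3 mod 17. 3⁻¹ ≡ 6 (mod 17), so λ ≡ 11.
  x = λ² - 10 - 13 = 121 - 23 ≡ 13; y = λ·(10 - 13) - 0 ≡ 1. → (13, 1)

(13, 1)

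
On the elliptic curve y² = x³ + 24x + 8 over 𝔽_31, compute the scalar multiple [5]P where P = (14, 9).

(28, 23)

Repeated addition: build up to 5P.
2P: tangent at (14, 9): λ = (3·14² + 24)/(2·9) ≡ 23/18. 18⁻¹ ≡ 19 (mod 31) since 18·19 = 342 ≡ 1, so λ ≡ 23·19 ≡ 3.
  x = λ² - 14 - 14 = 9 - 28 ≡ 12; y = λ·(14 - 12) - 9 ≡ 28. → (12, 28)
3P: (12, 28) + (14, 9). λ = (9 - 28)/(14 - 12) ≡ 12/2 mod 31. 2⁻¹ ≡ 16 (mod 31) since 2·16 = 32 ≡ 1, so λ ≡ 6.
  x = λ² - 12 - 14 = 36 - 26 ≡ 10; y = λ·(12 - 10) - 28 ≡ 15. → (10, 15)
4P: (10, 15) + (14, 9). λ = (9 - 15)/(14 - 10) ≡ 25/4 mod 31. 4⁻¹ ≡ 8 (mod 31) since 4·8 = 32 ≡ 1, so λ ≡ 14.
  x = λ² - 10 - 14 = 196 - 24 ≡ 17; y = λ·(10 - 17) - 15 ≡ 11. → (17, 11)
5P: (17, 11) + (14, 9). λ = (9 - 11)/(14 - 17) ≡ 29/28 mod 31. 28⁻¹ ≡ 10 (mod 31), so λ ≡ 11.
  x = λ² - 17 - 14 = 121 - 31 ≡ 28; y = λ·(17 - 28) - 11 ≡ 23. → (28, 23)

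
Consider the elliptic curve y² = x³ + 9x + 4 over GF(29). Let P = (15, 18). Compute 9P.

(5, 0)

Repeated addition: build up to 9P.
2P: tangent at (15, 18): λ = (3·15² + 9)/(2·18) ≡ 17/7. 7⁻¹ ≡ 25 (mod 29) since 7·25 = 175 ≡ 1, so λ ≡ 17·25 ≡ 19.
  x = λ² - 15 - 15 = 361 - 30 ≡ 12; y = λ·(15 - 12) - 18 ≡ 10. → (12, 10)
3P: (12, 10) + (15, 18). λ = (18 - 10)/(15 - 12) ≡ 8/3 mod 29. 3⁻¹ ≡ 10 (mod 29) since 3·10 = 30 ≡ 1, so λ ≡ 22.
  x = λ² - 12 - 15 = 484 - 27 ≡ 22; y = λ·(12 - 22) - 10 ≡ 2. → (22, 2)
4P: (22, 2) + (15, 18). λ = (18 - 2)/(15 - 22) ≡ 16/22 mod 29. 22⁻¹ ≡ 4 (mod 29) since 22·4 = 88 ≡ 1, so λ ≡ 6.
  x = λ² - 22 - 15 = 36 - 37 ≡ 28; y = λ·(22 - 28) - 2 ≡ 20. → (28, 20)
5P: (28, 20) + (15, 18). λ = (18 - 20)/(15 - 28) ≡ 27/16 mod 29. 16⁻¹ ≡ 20 (mod 29) since 16·20 = 320 ≡ 1, so λ ≡ 18.
  x = λ² - 28 - 15 = 324 - 43 ≡ 20; y = λ·(28 - 20) - 20 ≡ 8. → (20, 8)
6P: (20, 8) + (15, 18). λ = (18 - 8)/(15 - 20) ≡ 10/24 mod 29. 24⁻¹ ≡ 23 (mod 29) since 24·23 = 552 ≡ 1, so λ ≡ 27.
  x = λ² - 20 - 15 = 729 - 35 ≡ 27; y = λ·(20 - 27) - 8 ≡ 6. → (27, 6)
7P: (27, 6) + (15, 18). λ = (18 - 6)/(15 - 27) ≡ 12/17 mod 29. 17⁻¹ ≡ 12 (mod 29), so λ ≡ 28.
  x = λ² - 27 - 15 = 784 - 42 ≡ 17; y = λ·(27 - 17) - 6 ≡ 13. → (17, 13)
8P: (17, 13) + (15, 18). λ = (18 - 13)/(15 - 17) ≡ 5/27 mod 29. 27⁻¹ ≡ 14 (mod 29) since 27·14 = 378 ≡ 1, so λ ≡ 12.
  x = λ² - 17 - 15 = 144 - 32 ≡ 25; y = λ·(17 - 25) - 13 ≡ 7. → (25, 7)
9P: (25, 7) + (15, 18). λ = (18 - 7)/(15 - 25) ≡ 11/19 mod 29. 19⁻¹ ≡ 26 (mod 29), so λ ≡ 25.
  x = λ² - 25 - 15 = 625 - 40 ≡ 5; y = λ·(25 - 5) - 7 ≡ 0. → (5, 0)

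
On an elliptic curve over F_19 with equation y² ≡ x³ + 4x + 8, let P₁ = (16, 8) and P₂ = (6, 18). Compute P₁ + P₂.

(16, 8) + (6, 18). λ = (18 - 8)/(6 - 16) ≡ 10/9 mod 19. 9⁻¹ ≡ 17 (mod 19) since 9·17 = 153 ≡ 1, so λ ≡ 18.
  x = λ² - 16 - 6 = 324 - 22 ≡ 17; y = λ·(16 - 17) - 8 ≡ 12. → (17, 12)

(17, 12)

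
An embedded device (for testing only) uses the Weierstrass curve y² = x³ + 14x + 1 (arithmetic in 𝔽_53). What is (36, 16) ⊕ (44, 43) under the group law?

(20, 38)

(36, 16) + (44, 43). λ = (43 - 16)/(44 - 36) ≡ 27/8 mod 53. 8⁻¹ ≡ 20 (mod 53), so λ ≡ 10.
  x = λ² - 36 - 44 = 100 - 80 ≡ 20; y = λ·(36 - 20) - 16 ≡ 38. → (20, 38)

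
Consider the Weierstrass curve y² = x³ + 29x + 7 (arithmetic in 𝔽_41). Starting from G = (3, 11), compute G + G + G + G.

(19, 23)

Repeated addition: build up to 4G.
2G: tangent at (3, 11): λ = (3·3² + 29)/(2·11) ≡ 15/22. 22⁻¹ ≡ 28 (mod 41), so λ ≡ 15·28 ≡ 10.
  x = λ² - 3 - 3 = 100 - 6 ≡ 12; y = λ·(3 - 12) - 11 ≡ 22. → (12, 22)
3G: (12, 22) + (3, 11). λ = (11 - 22)/(3 - 12) ≡ 30/32 mod 41. 32⁻¹ ≡ 9 (mod 41), so λ ≡ 24.
  x = λ² - 12 - 3 = 576 - 15 ≡ 28; y = λ·(12 - 28) - 22 ≡ 4. → (28, 4)
4G: (28, 4) + (3, 11). λ = (11 - 4)/(3 - 28) ≡ 7/16 mod 41. 16⁻¹ ≡ 18 (mod 41), so λ ≡ 3.
  x = λ² - 28 - 3 = 9 - 31 ≡ 19; y = λ·(28 - 19) - 4 ≡ 23. → (19, 23)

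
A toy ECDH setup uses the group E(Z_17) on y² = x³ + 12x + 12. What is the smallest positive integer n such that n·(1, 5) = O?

2P: tangent at (1, 5): λ = (3·1² + 12)/(2·5) ≡ 15/10. 10⁻¹ ≡ 12 (mod 17), so λ ≡ 15·12 ≡ 10.
  x = λ² - 1 - 1 = 100 - 2 ≡ 13; y = λ·(1 - 13) - 5 ≡ 11. → (13, 11)
3P: (13, 11) + (1, 5). λ = (5 - 11)/(1 - 13) ≡ 11/5 mod 17. 5⁻¹ ≡ 7 (mod 17), so λ ≡ 9.
  x = λ² - 13 - 1 = 81 - 14 ≡ 16; y = λ·(13 - 16) - 11 ≡ 13. → (16, 13)
4P: (16, 13) + (1, 5). λ = (5 - 13)/(1 - 16) ≡ 9/2 mod 17. 2⁻¹ ≡ 9 (mod 17), so λ ≡ 13.
  x = λ² - 16 - 1 = 169 - 17 ≡ 16; y = λ·(16 - 16) - 13 ≡ 4. → (16, 4)
5P: (16, 4) + (1, 5). λ = (5 - 4)/(1 - 16) ≡ 1/2 mod 17. 2⁻¹ ≡ 9 (mod 17) since 2·9 = 18 ≡ 1, so λ ≡ 9.
  x = λ² - 16 - 1 = 81 - 17 ≡ 13; y = λ·(16 - 13) - 4 ≡ 6. → (13, 6)
6P: (13, 6) + (1, 5). λ = (5 - 6)/(1 - 13) ≡ 16/5 mod 17. 5⁻¹ ≡ 7 (mod 17) since 5·7 = 35 ≡ 1, so λ ≡ 10.
  x = λ² - 13 - 1 = 100 - 14 ≡ 1; y = λ·(13 - 1) - 6 ≡ 12. → (1, 12)
7P: (1, 12) + (1, 5): same x and y₁ ≡ -y₂, so the sum is O.
7P = O, so the order is 7.

7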